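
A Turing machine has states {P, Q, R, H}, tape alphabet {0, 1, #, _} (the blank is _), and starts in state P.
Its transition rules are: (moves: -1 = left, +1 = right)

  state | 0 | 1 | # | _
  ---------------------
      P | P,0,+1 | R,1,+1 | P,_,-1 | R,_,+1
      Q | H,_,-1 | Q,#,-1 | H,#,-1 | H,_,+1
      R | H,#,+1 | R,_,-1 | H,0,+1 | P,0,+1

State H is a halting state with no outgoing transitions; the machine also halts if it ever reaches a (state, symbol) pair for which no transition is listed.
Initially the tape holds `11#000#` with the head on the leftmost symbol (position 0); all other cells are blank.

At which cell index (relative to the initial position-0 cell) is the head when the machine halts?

state=P head=0 tape=_[1]1#000#   (P,1)→(R,1,+1)
state=R head=1 tape=_1[1]#000#   (R,1)→(R,_,-1)
state=R head=0 tape=_[1]_#000#   (R,1)→(R,_,-1)
state=R head=-1 tape=[_]__#000#   (R,_)→(P,0,+1)
state=P head=0 tape=0[_]_#000#   (P,_)→(R,_,+1)
state=R head=1 tape=0_[_]#000#   (R,_)→(P,0,+1)
state=P head=2 tape=0_0[#]000#   (P,#)→(P,_,-1)
state=P head=1 tape=0_[0]_000#   (P,0)→(P,0,+1)
state=P head=2 tape=0_0[_]000#   (P,_)→(R,_,+1)
state=R head=3 tape=0_0_[0]00#   (R,0)→(H,#,+1)
state=H head=4 tape=0_0_#[0]0#
At halt the head is at cell 4.

4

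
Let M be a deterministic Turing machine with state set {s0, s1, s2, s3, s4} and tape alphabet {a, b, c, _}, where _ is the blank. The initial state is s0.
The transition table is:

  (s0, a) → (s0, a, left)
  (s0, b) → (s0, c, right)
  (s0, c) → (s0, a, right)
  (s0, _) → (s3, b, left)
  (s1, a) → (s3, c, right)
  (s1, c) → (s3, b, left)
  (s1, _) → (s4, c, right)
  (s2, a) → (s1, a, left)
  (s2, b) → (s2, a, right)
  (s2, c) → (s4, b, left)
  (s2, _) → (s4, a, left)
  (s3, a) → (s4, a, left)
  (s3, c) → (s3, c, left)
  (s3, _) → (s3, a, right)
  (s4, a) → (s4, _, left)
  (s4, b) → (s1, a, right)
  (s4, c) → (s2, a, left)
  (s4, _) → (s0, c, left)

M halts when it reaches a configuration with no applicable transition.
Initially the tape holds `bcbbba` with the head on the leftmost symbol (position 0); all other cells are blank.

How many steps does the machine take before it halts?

21

state=s0 head=0 tape=__[b]cbbba   (s0,b)→(s0,c,right)
state=s0 head=1 tape=__c[c]bbba   (s0,c)→(s0,a,right)
state=s0 head=2 tape=__ca[b]bba   (s0,b)→(s0,c,right)
state=s0 head=3 tape=__cac[b]ba   (s0,b)→(s0,c,right)
state=s0 head=4 tape=__cacc[b]a   (s0,b)→(s0,c,right)
state=s0 head=5 tape=__caccc[a]   (s0,a)→(s0,a,left)
state=s0 head=4 tape=__cacc[c]a   (s0,c)→(s0,a,right)
state=s0 head=5 tape=__cacca[a]   (s0,a)→(s0,a,left)
state=s0 head=4 tape=__cacc[a]a   (s0,a)→(s0,a,left)
state=s0 head=3 tape=__cac[c]aa   (s0,c)→(s0,a,right)
state=s0 head=4 tape=__caca[a]a   (s0,a)→(s0,a,left)
state=s0 head=3 tape=__cac[a]aa   (s0,a)→(s0,a,left)
state=s0 head=2 tape=__ca[c]aaa   (s0,c)→(s0,a,right)
state=s0 head=3 tape=__caa[a]aa   (s0,a)→(s0,a,left)
state=s0 head=2 tape=__ca[a]aaa   (s0,a)→(s0,a,left)
state=s0 head=1 tape=__c[a]aaaa   (s0,a)→(s0,a,left)
state=s0 head=0 tape=__[c]aaaaa   (s0,c)→(s0,a,right)
state=s0 head=1 tape=__a[a]aaaa   (s0,a)→(s0,a,left)
state=s0 head=0 tape=__[a]aaaaa   (s0,a)→(s0,a,left)
state=s0 head=-1 tape=_[_]aaaaaa   (s0,_)→(s3,b,left)
state=s3 head=-2 tape=[_]baaaaaa   (s3,_)→(s3,a,right)
state=s3 head=-1 tape=a[b]aaaaaa
M halts after 21 transitions.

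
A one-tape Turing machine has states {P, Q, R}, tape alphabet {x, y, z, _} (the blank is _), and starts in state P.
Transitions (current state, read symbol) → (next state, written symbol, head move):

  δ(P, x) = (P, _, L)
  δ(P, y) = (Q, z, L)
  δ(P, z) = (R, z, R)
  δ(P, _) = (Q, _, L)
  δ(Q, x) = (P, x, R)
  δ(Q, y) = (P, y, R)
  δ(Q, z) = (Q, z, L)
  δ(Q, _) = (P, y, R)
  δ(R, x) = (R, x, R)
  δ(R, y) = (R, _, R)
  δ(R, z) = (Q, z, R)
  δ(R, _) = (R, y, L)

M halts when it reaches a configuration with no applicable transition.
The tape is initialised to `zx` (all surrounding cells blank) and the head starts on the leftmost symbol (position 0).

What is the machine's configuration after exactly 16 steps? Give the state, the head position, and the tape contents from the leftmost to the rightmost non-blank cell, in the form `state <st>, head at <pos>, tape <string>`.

state=P head=0 tape=[z]x___   (P,z)→(R,z,R)
state=R head=1 tape=z[x]___   (R,x)→(R,x,R)
state=R head=2 tape=zx[_]__   (R,_)→(R,y,L)
state=R head=1 tape=z[x]y__   (R,x)→(R,x,R)
state=R head=2 tape=zx[y]__   (R,y)→(R,_,R)
state=R head=3 tape=zx_[_]_   (R,_)→(R,y,L)
state=R head=2 tape=zx[_]y_   (R,_)→(R,y,L)
state=R head=1 tape=z[x]yy_   (R,x)→(R,x,R)
state=R head=2 tape=zx[y]y_   (R,y)→(R,_,R)
state=R head=3 tape=zx_[y]_   (R,y)→(R,_,R)
state=R head=4 tape=zx__[_]   (R,_)→(R,y,L)
state=R head=3 tape=zx_[_]y   (R,_)→(R,y,L)
state=R head=2 tape=zx[_]yy   (R,_)→(R,y,L)
state=R head=1 tape=z[x]yyy   (R,x)→(R,x,R)
state=R head=2 tape=zx[y]yy   (R,y)→(R,_,R)
state=R head=3 tape=zx_[y]y   (R,y)→(R,_,R)
state=R head=4 tape=zx__[y]
After 16 steps: state R, head at 4, tape zx__y.

state R, head at 4, tape zx__y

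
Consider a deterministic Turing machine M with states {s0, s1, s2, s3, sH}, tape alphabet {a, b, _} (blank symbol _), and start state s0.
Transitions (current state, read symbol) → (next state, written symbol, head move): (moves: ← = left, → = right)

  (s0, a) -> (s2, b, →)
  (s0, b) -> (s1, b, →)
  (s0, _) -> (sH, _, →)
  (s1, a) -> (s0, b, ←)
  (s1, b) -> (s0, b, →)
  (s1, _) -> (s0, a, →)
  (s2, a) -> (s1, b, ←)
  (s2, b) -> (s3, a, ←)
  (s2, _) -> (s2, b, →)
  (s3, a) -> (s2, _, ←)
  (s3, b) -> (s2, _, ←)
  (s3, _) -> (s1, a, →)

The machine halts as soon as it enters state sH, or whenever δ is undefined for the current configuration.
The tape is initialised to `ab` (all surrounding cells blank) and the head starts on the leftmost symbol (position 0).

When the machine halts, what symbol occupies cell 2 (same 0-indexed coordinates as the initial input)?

s0 | _[a]b___   read a → write b, move →, go to s2
s2 | _b[b]___   read b → write a, move ←, go to s3
s3 | _[b]a___   read b → write _, move ←, go to s2
s2 | [_]_a___   read _ → write b, move →, go to s2
s2 | b[_]a___   read _ → write b, move →, go to s2
s2 | bb[a]___   read a → write b, move ←, go to s1
s1 | b[b]b___   read b → write b, move →, go to s0
s0 | bb[b]___   read b → write b, move →, go to s1
s1 | bbb[_]__   read _ → write a, move →, go to s0
s0 | bbba[_]_   read _ → write _, move →, go to sH
sH | bbba_[_]
Cell 2 holds a when M halts.

a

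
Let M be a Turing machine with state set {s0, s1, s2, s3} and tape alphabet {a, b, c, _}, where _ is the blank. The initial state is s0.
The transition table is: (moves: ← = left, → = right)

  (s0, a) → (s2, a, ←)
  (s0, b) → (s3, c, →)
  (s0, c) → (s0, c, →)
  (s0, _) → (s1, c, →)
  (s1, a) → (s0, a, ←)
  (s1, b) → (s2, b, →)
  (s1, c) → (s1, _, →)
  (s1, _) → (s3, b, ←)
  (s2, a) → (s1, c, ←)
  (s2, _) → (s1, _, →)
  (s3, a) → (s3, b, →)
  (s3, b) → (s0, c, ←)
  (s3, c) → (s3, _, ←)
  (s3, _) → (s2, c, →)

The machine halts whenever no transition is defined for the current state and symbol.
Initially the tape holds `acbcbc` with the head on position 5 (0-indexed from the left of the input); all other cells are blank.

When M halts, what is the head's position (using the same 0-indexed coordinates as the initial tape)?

3

state=s0 head=5 tape=acbcb[c]__   (s0,c)→(s0,c,→)
state=s0 head=6 tape=acbcbc[_]_   (s0,_)→(s1,c,→)
state=s1 head=7 tape=acbcbcc[_]   (s1,_)→(s3,b,←)
state=s3 head=6 tape=acbcbc[c]b   (s3,c)→(s3,_,←)
state=s3 head=5 tape=acbcb[c]_b   (s3,c)→(s3,_,←)
state=s3 head=4 tape=acbc[b]__b   (s3,b)→(s0,c,←)
state=s0 head=3 tape=acb[c]c__b   (s0,c)→(s0,c,→)
state=s0 head=4 tape=acbc[c]__b   (s0,c)→(s0,c,→)
state=s0 head=5 tape=acbcc[_]_b   (s0,_)→(s1,c,→)
state=s1 head=6 tape=acbccc[_]b   (s1,_)→(s3,b,←)
state=s3 head=5 tape=acbcc[c]bb   (s3,c)→(s3,_,←)
state=s3 head=4 tape=acbc[c]_bb   (s3,c)→(s3,_,←)
state=s3 head=3 tape=acb[c]__bb   (s3,c)→(s3,_,←)
state=s3 head=2 tape=ac[b]___bb   (s3,b)→(s0,c,←)
state=s0 head=1 tape=a[c]c___bb   (s0,c)→(s0,c,→)
state=s0 head=2 tape=ac[c]___bb   (s0,c)→(s0,c,→)
state=s0 head=3 tape=acc[_]__bb   (s0,_)→(s1,c,→)
state=s1 head=4 tape=accc[_]_bb   (s1,_)→(s3,b,←)
state=s3 head=3 tape=acc[c]b_bb   (s3,c)→(s3,_,←)
state=s3 head=2 tape=ac[c]_b_bb   (s3,c)→(s3,_,←)
state=s3 head=1 tape=a[c]__b_bb   (s3,c)→(s3,_,←)
state=s3 head=0 tape=[a]___b_bb   (s3,a)→(s3,b,→)
state=s3 head=1 tape=b[_]__b_bb   (s3,_)→(s2,c,→)
state=s2 head=2 tape=bc[_]_b_bb   (s2,_)→(s1,_,→)
state=s1 head=3 tape=bc_[_]b_bb   (s1,_)→(s3,b,←)
state=s3 head=2 tape=bc[_]bb_bb   (s3,_)→(s2,c,→)
state=s2 head=3 tape=bcc[b]b_bb
At halt the head is at cell 3.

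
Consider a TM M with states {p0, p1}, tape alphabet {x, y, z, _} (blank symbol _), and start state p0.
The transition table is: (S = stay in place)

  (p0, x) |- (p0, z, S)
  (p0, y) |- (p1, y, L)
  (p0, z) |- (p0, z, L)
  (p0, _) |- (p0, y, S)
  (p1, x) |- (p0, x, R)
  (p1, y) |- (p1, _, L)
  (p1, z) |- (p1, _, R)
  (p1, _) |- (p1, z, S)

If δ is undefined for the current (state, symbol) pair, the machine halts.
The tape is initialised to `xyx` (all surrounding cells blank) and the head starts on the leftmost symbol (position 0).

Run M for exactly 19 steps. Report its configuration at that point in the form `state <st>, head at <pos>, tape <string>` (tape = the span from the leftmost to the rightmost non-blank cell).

state p0, head at 3, tape xy

state=p0 head=0 tape=__[x]yx_   (p0,x)→(p0,z,S)
state=p0 head=0 tape=__[z]yx_   (p0,z)→(p0,z,L)
state=p0 head=-1 tape=_[_]zyx_   (p0,_)→(p0,y,S)
state=p0 head=-1 tape=_[y]zyx_   (p0,y)→(p1,y,L)
state=p1 head=-2 tape=[_]yzyx_   (p1,_)→(p1,z,S)
state=p1 head=-2 tape=[z]yzyx_   (p1,z)→(p1,_,R)
state=p1 head=-1 tape=_[y]zyx_   (p1,y)→(p1,_,L)
state=p1 head=-2 tape=[_]_zyx_   (p1,_)→(p1,z,S)
state=p1 head=-2 tape=[z]_zyx_   (p1,z)→(p1,_,R)
state=p1 head=-1 tape=_[_]zyx_   (p1,_)→(p1,z,S)
state=p1 head=-1 tape=_[z]zyx_   (p1,z)→(p1,_,R)
state=p1 head=0 tape=__[z]yx_   (p1,z)→(p1,_,R)
state=p1 head=1 tape=___[y]x_   (p1,y)→(p1,_,L)
state=p1 head=0 tape=__[_]_x_   (p1,_)→(p1,z,S)
state=p1 head=0 tape=__[z]_x_   (p1,z)→(p1,_,R)
state=p1 head=1 tape=___[_]x_   (p1,_)→(p1,z,S)
state=p1 head=1 tape=___[z]x_   (p1,z)→(p1,_,R)
state=p1 head=2 tape=____[x]_   (p1,x)→(p0,x,R)
state=p0 head=3 tape=____x[_]   (p0,_)→(p0,y,S)
state=p0 head=3 tape=____x[y]
After 19 steps: state p0, head at 3, tape xy.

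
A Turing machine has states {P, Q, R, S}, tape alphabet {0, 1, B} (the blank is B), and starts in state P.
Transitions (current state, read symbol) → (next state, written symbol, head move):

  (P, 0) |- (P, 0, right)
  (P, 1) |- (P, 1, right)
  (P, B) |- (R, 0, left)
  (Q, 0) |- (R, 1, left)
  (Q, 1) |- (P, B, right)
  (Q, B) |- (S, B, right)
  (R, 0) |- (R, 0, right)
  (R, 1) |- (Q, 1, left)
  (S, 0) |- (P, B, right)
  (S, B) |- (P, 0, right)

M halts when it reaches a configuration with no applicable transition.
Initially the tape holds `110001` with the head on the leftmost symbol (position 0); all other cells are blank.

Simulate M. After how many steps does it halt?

26

P | [1]10001BBB   read 1 → write 1, move right, go to P
P | 1[1]0001BBB   read 1 → write 1, move right, go to P
P | 11[0]001BBB   read 0 → write 0, move right, go to P
P | 110[0]01BBB   read 0 → write 0, move right, go to P
P | 1100[0]1BBB   read 0 → write 0, move right, go to P
P | 11000[1]BBB   read 1 → write 1, move right, go to P
P | 110001[B]BB   read B → write 0, move left, go to R
R | 11000[1]0BB   read 1 → write 1, move left, go to Q
Q | 1100[0]10BB   read 0 → write 1, move left, go to R
R | 110[0]110BB   read 0 → write 0, move right, go to R
R | 1100[1]10BB   read 1 → write 1, move left, go to Q
Q | 110[0]110BB   read 0 → write 1, move left, go to R
R | 11[0]1110BB   read 0 → write 0, move right, go to R
R | 110[1]110BB   read 1 → write 1, move left, go to Q
Q | 11[0]1110BB   read 0 → write 1, move left, go to R
R | 1[1]11110BB   read 1 → write 1, move left, go to Q
Q | [1]111110BB   read 1 → write B, move right, go to P
P | B[1]11110BB   read 1 → write 1, move right, go to P
P | B1[1]1110BB   read 1 → write 1, move right, go to P
P | B11[1]110BB   read 1 → write 1, move right, go to P
P | B111[1]10BB   read 1 → write 1, move right, go to P
P | B1111[1]0BB   read 1 → write 1, move right, go to P
P | B11111[0]BB   read 0 → write 0, move right, go to P
P | B111110[B]B   read B → write 0, move left, go to R
R | B11111[0]0B   read 0 → write 0, move right, go to R
R | B111110[0]B   read 0 → write 0, move right, go to R
R | B1111100[B]
M halts after 26 transitions.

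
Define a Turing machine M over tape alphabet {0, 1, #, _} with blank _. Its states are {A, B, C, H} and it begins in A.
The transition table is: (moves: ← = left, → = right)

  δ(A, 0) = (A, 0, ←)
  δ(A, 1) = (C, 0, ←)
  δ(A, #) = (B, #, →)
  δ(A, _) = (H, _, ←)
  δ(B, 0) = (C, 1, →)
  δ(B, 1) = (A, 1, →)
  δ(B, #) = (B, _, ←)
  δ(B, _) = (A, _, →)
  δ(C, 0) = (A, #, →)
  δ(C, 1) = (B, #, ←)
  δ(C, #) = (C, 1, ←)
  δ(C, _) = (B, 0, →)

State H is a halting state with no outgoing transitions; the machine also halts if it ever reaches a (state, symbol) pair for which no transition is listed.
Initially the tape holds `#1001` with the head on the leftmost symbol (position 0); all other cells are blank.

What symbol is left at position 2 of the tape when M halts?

state=A head=0 tape=_[#]1001   (A,#)→(B,#,→)
state=B head=1 tape=_#[1]001   (B,1)→(A,1,→)
state=A head=2 tape=_#1[0]01   (A,0)→(A,0,←)
state=A head=1 tape=_#[1]001   (A,1)→(C,0,←)
state=C head=0 tape=_[#]0001   (C,#)→(C,1,←)
state=C head=-1 tape=[_]10001   (C,_)→(B,0,→)
state=B head=0 tape=0[1]0001   (B,1)→(A,1,→)
state=A head=1 tape=01[0]001   (A,0)→(A,0,←)
state=A head=0 tape=0[1]0001   (A,1)→(C,0,←)
state=C head=-1 tape=[0]00001   (C,0)→(A,#,→)
state=A head=0 tape=#[0]0001   (A,0)→(A,0,←)
state=A head=-1 tape=[#]00001   (A,#)→(B,#,→)
state=B head=0 tape=#[0]0001   (B,0)→(C,1,→)
state=C head=1 tape=#1[0]001   (C,0)→(A,#,→)
state=A head=2 tape=#1#[0]01   (A,0)→(A,0,←)
state=A head=1 tape=#1[#]001   (A,#)→(B,#,→)
state=B head=2 tape=#1#[0]01   (B,0)→(C,1,→)
state=C head=3 tape=#1#1[0]1   (C,0)→(A,#,→)
state=A head=4 tape=#1#1#[1]   (A,1)→(C,0,←)
state=C head=3 tape=#1#1[#]0   (C,#)→(C,1,←)
state=C head=2 tape=#1#[1]10   (C,1)→(B,#,←)
state=B head=1 tape=#1[#]#10   (B,#)→(B,_,←)
state=B head=0 tape=#[1]_#10   (B,1)→(A,1,→)
state=A head=1 tape=#1[_]#10   (A,_)→(H,_,←)
state=H head=0 tape=#[1]_#10
Cell 2 holds # when M halts.

#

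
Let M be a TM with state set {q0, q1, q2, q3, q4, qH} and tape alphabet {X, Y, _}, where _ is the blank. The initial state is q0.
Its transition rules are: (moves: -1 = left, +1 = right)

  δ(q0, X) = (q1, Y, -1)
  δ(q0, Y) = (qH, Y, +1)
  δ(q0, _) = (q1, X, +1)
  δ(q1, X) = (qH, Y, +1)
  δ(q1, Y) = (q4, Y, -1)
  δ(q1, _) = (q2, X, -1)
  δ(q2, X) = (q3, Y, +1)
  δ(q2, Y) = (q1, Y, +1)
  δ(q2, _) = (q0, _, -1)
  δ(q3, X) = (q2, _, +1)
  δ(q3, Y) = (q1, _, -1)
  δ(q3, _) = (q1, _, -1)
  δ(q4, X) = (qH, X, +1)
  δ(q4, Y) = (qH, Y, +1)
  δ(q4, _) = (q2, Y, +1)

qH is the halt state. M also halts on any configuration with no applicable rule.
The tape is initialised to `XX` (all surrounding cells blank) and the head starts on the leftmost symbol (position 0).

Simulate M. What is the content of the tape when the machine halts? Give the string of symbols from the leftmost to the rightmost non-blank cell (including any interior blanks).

state=q0 head=0 tape=___[X]X   (q0,X)→(q1,Y,-1)
state=q1 head=-1 tape=__[_]YX   (q1,_)→(q2,X,-1)
state=q2 head=-2 tape=_[_]XYX   (q2,_)→(q0,_,-1)
state=q0 head=-3 tape=[_]_XYX   (q0,_)→(q1,X,+1)
state=q1 head=-2 tape=X[_]XYX   (q1,_)→(q2,X,-1)
state=q2 head=-3 tape=[X]XXYX   (q2,X)→(q3,Y,+1)
state=q3 head=-2 tape=Y[X]XYX   (q3,X)→(q2,_,+1)
state=q2 head=-1 tape=Y_[X]YX   (q2,X)→(q3,Y,+1)
state=q3 head=0 tape=Y_Y[Y]X   (q3,Y)→(q1,_,-1)
state=q1 head=-1 tape=Y_[Y]_X   (q1,Y)→(q4,Y,-1)
state=q4 head=-2 tape=Y[_]Y_X   (q4,_)→(q2,Y,+1)
state=q2 head=-1 tape=YY[Y]_X   (q2,Y)→(q1,Y,+1)
state=q1 head=0 tape=YYY[_]X   (q1,_)→(q2,X,-1)
state=q2 head=-1 tape=YY[Y]XX   (q2,Y)→(q1,Y,+1)
state=q1 head=0 tape=YYY[X]X   (q1,X)→(qH,Y,+1)
state=qH head=1 tape=YYYY[X]
The non-blank tape span at halt is YYYYX.

YYYYX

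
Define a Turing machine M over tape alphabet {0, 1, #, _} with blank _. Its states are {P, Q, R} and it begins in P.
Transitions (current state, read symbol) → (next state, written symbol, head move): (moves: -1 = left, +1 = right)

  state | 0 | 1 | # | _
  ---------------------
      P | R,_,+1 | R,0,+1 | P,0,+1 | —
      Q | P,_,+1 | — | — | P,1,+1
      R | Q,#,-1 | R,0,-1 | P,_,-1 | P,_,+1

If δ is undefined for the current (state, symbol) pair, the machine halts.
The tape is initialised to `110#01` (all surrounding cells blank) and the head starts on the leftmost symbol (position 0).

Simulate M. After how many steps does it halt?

15

P | _[1]10#01__   read 1 → write 0, move +1, go to R
R | _0[1]0#01__   read 1 → write 0, move -1, go to R
R | _[0]00#01__   read 0 → write #, move -1, go to Q
Q | [_]#00#01__   read _ → write 1, move +1, go to P
P | 1[#]00#01__   read # → write 0, move +1, go to P
P | 10[0]0#01__   read 0 → write _, move +1, go to R
R | 10_[0]#01__   read 0 → write #, move -1, go to Q
Q | 10[_]##01__   read _ → write 1, move +1, go to P
P | 101[#]#01__   read # → write 0, move +1, go to P
P | 1010[#]01__   read # → write 0, move +1, go to P
P | 10100[0]1__   read 0 → write _, move +1, go to R
R | 10100_[1]__   read 1 → write 0, move -1, go to R
R | 10100[_]0__   read _ → write _, move +1, go to P
P | 10100_[0]__   read 0 → write _, move +1, go to R
R | 10100__[_]_   read _ → write _, move +1, go to P
P | 10100___[_]
M halts after 15 transitions.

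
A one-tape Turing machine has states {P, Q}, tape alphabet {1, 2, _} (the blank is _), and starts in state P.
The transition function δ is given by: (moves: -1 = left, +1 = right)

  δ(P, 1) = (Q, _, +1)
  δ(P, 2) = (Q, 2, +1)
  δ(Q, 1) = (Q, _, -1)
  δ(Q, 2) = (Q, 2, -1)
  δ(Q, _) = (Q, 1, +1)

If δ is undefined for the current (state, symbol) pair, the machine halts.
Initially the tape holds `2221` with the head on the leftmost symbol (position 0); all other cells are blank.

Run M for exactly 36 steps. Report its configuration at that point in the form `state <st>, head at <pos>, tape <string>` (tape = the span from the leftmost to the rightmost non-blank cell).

state Q, head at -4, tape 11___2221

P | _____[2]221   read 2 → write 2, move +1, go to Q
Q | _____2[2]21   read 2 → write 2, move -1, go to Q
Q | _____[2]221   read 2 → write 2, move -1, go to Q
Q | ____[_]2221   read _ → write 1, move +1, go to Q
Q | ____1[2]221   read 2 → write 2, move -1, go to Q
Q | ____[1]2221   read 1 → write _, move -1, go to Q
Q | ___[_]_2221   read _ → write 1, move +1, go to Q
Q | ___1[_]2221   read _ → write 1, move +1, go to Q
Q | ___11[2]221   read 2 → write 2, move -1, go to Q
Q | ___1[1]2221   read 1 → write _, move -1, go to Q
Q | ___[1]_2221   read 1 → write _, move -1, go to Q
Q | __[_]__2221   read _ → write 1, move +1, go to Q
Q | __1[_]_2221   read _ → write 1, move +1, go to Q
Q | __11[_]2221   read _ → write 1, move +1, go to Q
Q | __111[2]221   read 2 → write 2, move -1, go to Q
Q | __11[1]2221   read 1 → write _, move -1, go to Q
Q | __1[1]_2221   read 1 → write _, move -1, go to Q
Q | __[1]__2221   read 1 → write _, move -1, go to Q
Q | _[_]___2221   read _ → write 1, move +1, go to Q
Q | _1[_]__2221   read _ → write 1, move +1, go to Q
Q | _11[_]_2221   read _ → write 1, move +1, go to Q
Q | _111[_]2221   read _ → write 1, move +1, go to Q
Q | _1111[2]221   read 2 → write 2, move -1, go to Q
Q | _111[1]2221   read 1 → write _, move -1, go to Q
Q | _11[1]_2221   read 1 → write _, move -1, go to Q
Q | _1[1]__2221   read 1 → write _, move -1, go to Q
Q | _[1]___2221   read 1 → write _, move -1, go to Q
Q | [_]____2221   read _ → write 1, move +1, go to Q
Q | 1[_]___2221   read _ → write 1, move +1, go to Q
Q | 11[_]__2221   read _ → write 1, move +1, go to Q
Q | 111[_]_2221   read _ → write 1, move +1, go to Q
Q | 1111[_]2221   read _ → write 1, move +1, go to Q
Q | 11111[2]221   read 2 → write 2, move -1, go to Q
Q | 1111[1]2221   read 1 → write _, move -1, go to Q
Q | 111[1]_2221   read 1 → write _, move -1, go to Q
Q | 11[1]__2221   read 1 → write _, move -1, go to Q
Q | 1[1]___2221
After 36 steps: state Q, head at -4, tape 11___2221.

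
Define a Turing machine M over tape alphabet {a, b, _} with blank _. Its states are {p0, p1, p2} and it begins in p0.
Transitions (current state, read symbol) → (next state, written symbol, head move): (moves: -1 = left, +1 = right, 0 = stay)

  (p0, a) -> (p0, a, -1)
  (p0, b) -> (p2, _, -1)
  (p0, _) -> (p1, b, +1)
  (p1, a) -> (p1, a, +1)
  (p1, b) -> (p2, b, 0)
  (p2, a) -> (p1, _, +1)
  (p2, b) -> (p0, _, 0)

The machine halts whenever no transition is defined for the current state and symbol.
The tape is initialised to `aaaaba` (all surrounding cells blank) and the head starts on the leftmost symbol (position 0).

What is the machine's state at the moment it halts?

p1

p0 | _[a]aaaba_   read a → write a, move -1, go to p0
p0 | [_]aaaaba_   read _ → write b, move +1, go to p1
p1 | b[a]aaaba_   read a → write a, move +1, go to p1
p1 | ba[a]aaba_   read a → write a, move +1, go to p1
p1 | baa[a]aba_   read a → write a, move +1, go to p1
p1 | baaa[a]ba_   read a → write a, move +1, go to p1
p1 | baaaa[b]a_   read b → write b, move 0, go to p2
p2 | baaaa[b]a_   read b → write _, move 0, go to p0
p0 | baaaa[_]a_   read _ → write b, move +1, go to p1
p1 | baaaab[a]_   read a → write a, move +1, go to p1
p1 | baaaaba[_]
No transition is defined for (p1, _); M halts in state p1.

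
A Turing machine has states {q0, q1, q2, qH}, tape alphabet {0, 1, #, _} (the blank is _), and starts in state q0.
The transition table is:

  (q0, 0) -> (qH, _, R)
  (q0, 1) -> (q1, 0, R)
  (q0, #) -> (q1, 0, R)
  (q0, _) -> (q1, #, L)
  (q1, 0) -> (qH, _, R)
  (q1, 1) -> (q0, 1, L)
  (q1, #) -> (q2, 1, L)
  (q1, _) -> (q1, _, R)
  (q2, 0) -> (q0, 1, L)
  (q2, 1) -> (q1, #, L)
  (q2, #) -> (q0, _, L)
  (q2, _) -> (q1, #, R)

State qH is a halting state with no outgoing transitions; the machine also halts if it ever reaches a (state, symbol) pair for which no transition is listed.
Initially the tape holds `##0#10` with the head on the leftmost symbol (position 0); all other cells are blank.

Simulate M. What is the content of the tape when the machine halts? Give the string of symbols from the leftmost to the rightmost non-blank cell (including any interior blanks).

1110#10

q0 | __[#]#0#10   read # → write 0, move R, go to q1
q1 | __0[#]0#10   read # → write 1, move L, go to q2
q2 | __[0]10#10   read 0 → write 1, move L, go to q0
q0 | _[_]110#10   read _ → write #, move L, go to q1
q1 | [_]#110#10   read _ → write _, move R, go to q1
q1 | _[#]110#10   read # → write 1, move L, go to q2
q2 | [_]1110#10   read _ → write #, move R, go to q1
q1 | #[1]110#10   read 1 → write 1, move L, go to q0
q0 | [#]1110#10   read # → write 0, move R, go to q1
q1 | 0[1]110#10   read 1 → write 1, move L, go to q0
q0 | [0]1110#10   read 0 → write _, move R, go to qH
qH | _[1]110#10
The non-blank tape span at halt is 1110#10.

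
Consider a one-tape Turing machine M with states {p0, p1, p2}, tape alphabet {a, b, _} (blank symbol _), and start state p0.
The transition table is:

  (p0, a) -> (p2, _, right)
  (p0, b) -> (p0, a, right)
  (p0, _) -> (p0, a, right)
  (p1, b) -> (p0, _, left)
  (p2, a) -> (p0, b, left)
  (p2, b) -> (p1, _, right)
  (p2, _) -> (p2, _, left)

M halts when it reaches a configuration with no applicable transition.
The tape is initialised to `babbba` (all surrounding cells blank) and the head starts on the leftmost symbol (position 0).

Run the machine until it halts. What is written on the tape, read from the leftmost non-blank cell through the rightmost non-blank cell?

state=p0 head=0 tape=[b]abbba_   (p0,b)→(p0,a,right)
state=p0 head=1 tape=a[a]bbba_   (p0,a)→(p2,_,right)
state=p2 head=2 tape=a_[b]bba_   (p2,b)→(p1,_,right)
state=p1 head=3 tape=a__[b]ba_   (p1,b)→(p0,_,left)
state=p0 head=2 tape=a_[_]_ba_   (p0,_)→(p0,a,right)
state=p0 head=3 tape=a_a[_]ba_   (p0,_)→(p0,a,right)
state=p0 head=4 tape=a_aa[b]a_   (p0,b)→(p0,a,right)
state=p0 head=5 tape=a_aaa[a]_   (p0,a)→(p2,_,right)
state=p2 head=6 tape=a_aaa_[_]   (p2,_)→(p2,_,left)
state=p2 head=5 tape=a_aaa[_]_   (p2,_)→(p2,_,left)
state=p2 head=4 tape=a_aa[a]__   (p2,a)→(p0,b,left)
state=p0 head=3 tape=a_a[a]b__   (p0,a)→(p2,_,right)
state=p2 head=4 tape=a_a_[b]__   (p2,b)→(p1,_,right)
state=p1 head=5 tape=a_a__[_]_
The non-blank tape span at halt is a_a.

a_a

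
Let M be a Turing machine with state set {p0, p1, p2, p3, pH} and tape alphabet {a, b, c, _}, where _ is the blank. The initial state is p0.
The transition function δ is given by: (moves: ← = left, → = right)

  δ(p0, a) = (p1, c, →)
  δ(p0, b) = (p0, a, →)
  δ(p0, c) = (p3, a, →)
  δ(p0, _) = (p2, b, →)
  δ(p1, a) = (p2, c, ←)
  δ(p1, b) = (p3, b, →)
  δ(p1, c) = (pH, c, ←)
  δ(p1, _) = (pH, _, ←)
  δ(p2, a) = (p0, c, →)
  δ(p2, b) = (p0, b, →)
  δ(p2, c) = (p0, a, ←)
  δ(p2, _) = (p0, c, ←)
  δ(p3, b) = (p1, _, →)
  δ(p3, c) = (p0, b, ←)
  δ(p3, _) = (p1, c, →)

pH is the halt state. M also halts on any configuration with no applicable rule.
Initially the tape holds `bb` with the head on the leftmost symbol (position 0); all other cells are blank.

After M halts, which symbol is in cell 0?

a

p0 | [b]b____   read b → write a, move →, go to p0
p0 | a[b]____   read b → write a, move →, go to p0
p0 | aa[_]___   read _ → write b, move →, go to p2
p2 | aab[_]__   read _ → write c, move ←, go to p0
p0 | aa[b]c__   read b → write a, move →, go to p0
p0 | aaa[c]__   read c → write a, move →, go to p3
p3 | aaaa[_]_   read _ → write c, move →, go to p1
p1 | aaaac[_]   read _ → write _, move ←, go to pH
pH | aaaa[c]_
Cell 0 holds a when M halts.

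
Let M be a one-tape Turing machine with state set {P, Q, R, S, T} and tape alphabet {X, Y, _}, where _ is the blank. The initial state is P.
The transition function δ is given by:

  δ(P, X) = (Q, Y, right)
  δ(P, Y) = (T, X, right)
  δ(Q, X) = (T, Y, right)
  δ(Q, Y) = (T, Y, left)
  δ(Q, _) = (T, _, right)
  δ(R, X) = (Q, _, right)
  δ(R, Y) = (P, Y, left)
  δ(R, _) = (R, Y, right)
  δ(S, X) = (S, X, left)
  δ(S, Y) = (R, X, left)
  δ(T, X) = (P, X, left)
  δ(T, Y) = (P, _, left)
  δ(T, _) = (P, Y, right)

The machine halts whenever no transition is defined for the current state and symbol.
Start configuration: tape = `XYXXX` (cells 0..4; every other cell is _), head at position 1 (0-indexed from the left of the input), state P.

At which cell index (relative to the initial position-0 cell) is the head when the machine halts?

6

state=P head=1 tape=X[Y]XXX__   (P,Y)→(T,X,right)
state=T head=2 tape=XX[X]XX__   (T,X)→(P,X,left)
state=P head=1 tape=X[X]XXX__   (P,X)→(Q,Y,right)
state=Q head=2 tape=XY[X]XX__   (Q,X)→(T,Y,right)
state=T head=3 tape=XYY[X]X__   (T,X)→(P,X,left)
state=P head=2 tape=XY[Y]XX__   (P,Y)→(T,X,right)
state=T head=3 tape=XYX[X]X__   (T,X)→(P,X,left)
state=P head=2 tape=XY[X]XX__   (P,X)→(Q,Y,right)
state=Q head=3 tape=XYY[X]X__   (Q,X)→(T,Y,right)
state=T head=4 tape=XYYY[X]__   (T,X)→(P,X,left)
state=P head=3 tape=XYY[Y]X__   (P,Y)→(T,X,right)
state=T head=4 tape=XYYX[X]__   (T,X)→(P,X,left)
state=P head=3 tape=XYY[X]X__   (P,X)→(Q,Y,right)
state=Q head=4 tape=XYYY[X]__   (Q,X)→(T,Y,right)
state=T head=5 tape=XYYYY[_]_   (T,_)→(P,Y,right)
state=P head=6 tape=XYYYYY[_]
At halt the head is at cell 6.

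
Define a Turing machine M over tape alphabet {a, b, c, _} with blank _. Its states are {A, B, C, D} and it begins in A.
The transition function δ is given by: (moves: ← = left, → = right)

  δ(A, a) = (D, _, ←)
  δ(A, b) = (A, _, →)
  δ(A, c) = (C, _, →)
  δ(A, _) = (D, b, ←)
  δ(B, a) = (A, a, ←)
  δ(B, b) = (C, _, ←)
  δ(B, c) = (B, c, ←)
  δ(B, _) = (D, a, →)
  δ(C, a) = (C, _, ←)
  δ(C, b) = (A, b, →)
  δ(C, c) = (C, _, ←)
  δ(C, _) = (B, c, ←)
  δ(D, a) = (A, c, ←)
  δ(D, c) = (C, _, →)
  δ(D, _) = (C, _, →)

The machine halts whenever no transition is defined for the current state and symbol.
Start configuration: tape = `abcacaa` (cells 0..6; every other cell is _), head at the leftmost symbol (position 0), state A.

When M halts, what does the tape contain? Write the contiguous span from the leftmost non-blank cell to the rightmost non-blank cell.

b_c_c_caa

A | ___[a]bcacaa   read a → write _, move ←, go to D
D | __[_]_bcacaa   read _ → write _, move →, go to C
C | ___[_]bcacaa   read _ → write c, move ←, go to B
B | __[_]cbcacaa   read _ → write a, move →, go to D
D | __a[c]bcacaa   read c → write _, move →, go to C
C | __a_[b]cacaa   read b → write b, move →, go to A
A | __a_b[c]acaa   read c → write _, move →, go to C
C | __a_b_[a]caa   read a → write _, move ←, go to C
C | __a_b[_]_caa   read _ → write c, move ←, go to B
B | __a_[b]c_caa   read b → write _, move ←, go to C
C | __a[_]_c_caa   read _ → write c, move ←, go to B
B | __[a]c_c_caa   read a → write a, move ←, go to A
A | _[_]ac_c_caa   read _ → write b, move ←, go to D
D | [_]bac_c_caa   read _ → write _, move →, go to C
C | _[b]ac_c_caa   read b → write b, move →, go to A
A | _b[a]c_c_caa   read a → write _, move ←, go to D
D | _[b]_c_c_caa
The non-blank tape span at halt is b_c_c_caa.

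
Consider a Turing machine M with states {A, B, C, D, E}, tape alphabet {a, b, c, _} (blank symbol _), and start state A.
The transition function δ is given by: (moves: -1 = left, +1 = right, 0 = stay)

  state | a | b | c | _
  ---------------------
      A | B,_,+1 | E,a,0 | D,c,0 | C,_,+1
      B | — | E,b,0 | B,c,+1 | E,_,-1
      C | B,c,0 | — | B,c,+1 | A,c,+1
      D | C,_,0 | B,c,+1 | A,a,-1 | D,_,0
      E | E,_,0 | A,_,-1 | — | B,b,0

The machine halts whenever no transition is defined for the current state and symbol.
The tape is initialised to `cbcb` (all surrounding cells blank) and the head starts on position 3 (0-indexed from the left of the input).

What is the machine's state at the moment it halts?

E

state=A head=3 tape=_cbc[b]   (A,b)→(E,a,0)
state=E head=3 tape=_cbc[a]   (E,a)→(E,_,0)
state=E head=3 tape=_cbc[_]   (E,_)→(B,b,0)
state=B head=3 tape=_cbc[b]   (B,b)→(E,b,0)
state=E head=3 tape=_cbc[b]   (E,b)→(A,_,-1)
state=A head=2 tape=_cb[c]_   (A,c)→(D,c,0)
state=D head=2 tape=_cb[c]_   (D,c)→(A,a,-1)
state=A head=1 tape=_c[b]a_   (A,b)→(E,a,0)
state=E head=1 tape=_c[a]a_   (E,a)→(E,_,0)
state=E head=1 tape=_c[_]a_   (E,_)→(B,b,0)
state=B head=1 tape=_c[b]a_   (B,b)→(E,b,0)
state=E head=1 tape=_c[b]a_   (E,b)→(A,_,-1)
state=A head=0 tape=_[c]_a_   (A,c)→(D,c,0)
state=D head=0 tape=_[c]_a_   (D,c)→(A,a,-1)
state=A head=-1 tape=[_]a_a_   (A,_)→(C,_,+1)
state=C head=0 tape=_[a]_a_   (C,a)→(B,c,0)
state=B head=0 tape=_[c]_a_   (B,c)→(B,c,+1)
state=B head=1 tape=_c[_]a_   (B,_)→(E,_,-1)
state=E head=0 tape=_[c]_a_
No transition is defined for (E, c); M halts in state E.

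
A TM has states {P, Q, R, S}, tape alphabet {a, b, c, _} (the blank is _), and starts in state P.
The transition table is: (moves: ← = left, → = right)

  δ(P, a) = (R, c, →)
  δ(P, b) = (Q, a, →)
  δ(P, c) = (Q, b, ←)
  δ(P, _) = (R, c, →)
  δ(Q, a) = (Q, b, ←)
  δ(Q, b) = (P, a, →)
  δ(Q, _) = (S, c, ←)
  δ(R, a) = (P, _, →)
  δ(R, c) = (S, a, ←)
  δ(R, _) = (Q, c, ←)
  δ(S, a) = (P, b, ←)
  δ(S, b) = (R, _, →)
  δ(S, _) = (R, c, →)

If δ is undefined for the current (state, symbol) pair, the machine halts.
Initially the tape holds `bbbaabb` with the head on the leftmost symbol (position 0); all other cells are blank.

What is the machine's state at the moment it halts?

S

P | __[b]bbaabb   read b → write a, move →, go to Q
Q | __a[b]baabb   read b → write a, move →, go to P
P | __aa[b]aabb   read b → write a, move →, go to Q
Q | __aaa[a]abb   read a → write b, move ←, go to Q
Q | __aa[a]babb   read a → write b, move ←, go to Q
Q | __a[a]bbabb   read a → write b, move ←, go to Q
Q | __[a]bbbabb   read a → write b, move ←, go to Q
Q | _[_]bbbbabb   read _ → write c, move ←, go to S
S | [_]cbbbbabb   read _ → write c, move →, go to R
R | c[c]bbbbabb   read c → write a, move ←, go to S
S | [c]abbbbabb
No transition is defined for (S, c); M halts in state S.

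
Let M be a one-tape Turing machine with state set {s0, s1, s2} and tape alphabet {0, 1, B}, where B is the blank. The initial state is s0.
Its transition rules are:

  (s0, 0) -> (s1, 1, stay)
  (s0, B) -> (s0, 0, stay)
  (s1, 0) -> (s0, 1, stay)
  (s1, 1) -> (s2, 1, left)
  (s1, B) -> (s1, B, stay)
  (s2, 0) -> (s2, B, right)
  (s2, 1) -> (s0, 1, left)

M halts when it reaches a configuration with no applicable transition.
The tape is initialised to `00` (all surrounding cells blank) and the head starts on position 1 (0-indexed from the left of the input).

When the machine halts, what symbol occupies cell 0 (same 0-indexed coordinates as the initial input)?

1

s0 | B0[0]   read 0 → write 1, move stay, go to s1
s1 | B0[1]   read 1 → write 1, move left, go to s2
s2 | B[0]1   read 0 → write B, move right, go to s2
s2 | BB[1]   read 1 → write 1, move left, go to s0
s0 | B[B]1   read B → write 0, move stay, go to s0
s0 | B[0]1   read 0 → write 1, move stay, go to s1
s1 | B[1]1   read 1 → write 1, move left, go to s2
s2 | [B]11
Cell 0 holds 1 when M halts.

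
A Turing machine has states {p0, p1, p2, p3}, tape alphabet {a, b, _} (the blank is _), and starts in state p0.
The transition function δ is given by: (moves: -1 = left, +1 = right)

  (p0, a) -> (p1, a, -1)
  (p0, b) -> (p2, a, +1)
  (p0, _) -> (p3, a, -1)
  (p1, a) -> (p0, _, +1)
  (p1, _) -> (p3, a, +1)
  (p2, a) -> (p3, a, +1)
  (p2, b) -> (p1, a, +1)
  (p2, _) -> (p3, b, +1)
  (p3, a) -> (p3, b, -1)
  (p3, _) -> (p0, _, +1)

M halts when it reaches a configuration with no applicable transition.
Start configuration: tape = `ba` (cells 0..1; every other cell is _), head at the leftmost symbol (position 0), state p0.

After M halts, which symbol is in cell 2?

b

state=p0 head=0 tape=_[b]a__   (p0,b)→(p2,a,+1)
state=p2 head=1 tape=_a[a]__   (p2,a)→(p3,a,+1)
state=p3 head=2 tape=_aa[_]_   (p3,_)→(p0,_,+1)
state=p0 head=3 tape=_aa_[_]   (p0,_)→(p3,a,-1)
state=p3 head=2 tape=_aa[_]a   (p3,_)→(p0,_,+1)
state=p0 head=3 tape=_aa_[a]   (p0,a)→(p1,a,-1)
state=p1 head=2 tape=_aa[_]a   (p1,_)→(p3,a,+1)
state=p3 head=3 tape=_aaa[a]   (p3,a)→(p3,b,-1)
state=p3 head=2 tape=_aa[a]b   (p3,a)→(p3,b,-1)
state=p3 head=1 tape=_a[a]bb   (p3,a)→(p3,b,-1)
state=p3 head=0 tape=_[a]bbb   (p3,a)→(p3,b,-1)
state=p3 head=-1 tape=[_]bbbb   (p3,_)→(p0,_,+1)
state=p0 head=0 tape=_[b]bbb   (p0,b)→(p2,a,+1)
state=p2 head=1 tape=_a[b]bb   (p2,b)→(p1,a,+1)
state=p1 head=2 tape=_aa[b]b
Cell 2 holds b when M halts.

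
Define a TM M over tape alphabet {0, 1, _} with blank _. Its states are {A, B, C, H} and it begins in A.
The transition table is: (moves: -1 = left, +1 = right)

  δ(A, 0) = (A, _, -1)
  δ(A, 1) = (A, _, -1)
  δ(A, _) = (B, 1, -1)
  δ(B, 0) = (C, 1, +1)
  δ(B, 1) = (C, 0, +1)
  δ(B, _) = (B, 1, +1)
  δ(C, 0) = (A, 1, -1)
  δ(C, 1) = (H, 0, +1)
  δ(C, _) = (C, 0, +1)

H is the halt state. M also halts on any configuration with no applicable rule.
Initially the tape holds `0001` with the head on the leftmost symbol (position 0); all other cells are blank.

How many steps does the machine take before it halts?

A | ____[0]001   read 0 → write _, move -1, go to A
A | ___[_]_001   read _ → write 1, move -1, go to B
B | __[_]1_001   read _ → write 1, move +1, go to B
B | __1[1]_001   read 1 → write 0, move +1, go to C
C | __10[_]001   read _ → write 0, move +1, go to C
C | __100[0]01   read 0 → write 1, move -1, go to A
A | __10[0]101   read 0 → write _, move -1, go to A
A | __1[0]_101   read 0 → write _, move -1, go to A
A | __[1]__101   read 1 → write _, move -1, go to A
A | _[_]___101   read _ → write 1, move -1, go to B
B | [_]1___101   read _ → write 1, move +1, go to B
B | 1[1]___101   read 1 → write 0, move +1, go to C
C | 10[_]__101   read _ → write 0, move +1, go to C
C | 100[_]_101   read _ → write 0, move +1, go to C
C | 1000[_]101   read _ → write 0, move +1, go to C
C | 10000[1]01   read 1 → write 0, move +1, go to H
H | 100000[0]1
M halts after 16 transitions.

16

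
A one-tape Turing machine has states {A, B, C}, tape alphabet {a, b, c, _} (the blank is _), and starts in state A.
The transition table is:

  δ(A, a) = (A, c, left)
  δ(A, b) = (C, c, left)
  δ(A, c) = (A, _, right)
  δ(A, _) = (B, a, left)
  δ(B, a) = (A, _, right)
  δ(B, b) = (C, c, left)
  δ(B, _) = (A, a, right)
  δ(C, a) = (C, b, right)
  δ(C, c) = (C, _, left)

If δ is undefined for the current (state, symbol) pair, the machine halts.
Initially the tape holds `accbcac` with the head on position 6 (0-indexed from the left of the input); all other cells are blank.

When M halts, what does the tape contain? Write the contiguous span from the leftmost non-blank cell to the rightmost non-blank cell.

b__cacccc

state=A head=6 tape=accbca[c]__   (A,c)→(A,_,right)
state=A head=7 tape=accbca_[_]_   (A,_)→(B,a,left)
state=B head=6 tape=accbca[_]a_   (B,_)→(A,a,right)
state=A head=7 tape=accbcaa[a]_   (A,a)→(A,c,left)
state=A head=6 tape=accbca[a]c_   (A,a)→(A,c,left)
state=A head=5 tape=accbc[a]cc_   (A,a)→(A,c,left)
state=A head=4 tape=accb[c]ccc_   (A,c)→(A,_,right)
state=A head=5 tape=accb_[c]cc_   (A,c)→(A,_,right)
state=A head=6 tape=accb__[c]c_   (A,c)→(A,_,right)
state=A head=7 tape=accb___[c]_   (A,c)→(A,_,right)
state=A head=8 tape=accb____[_]   (A,_)→(B,a,left)
state=B head=7 tape=accb___[_]a   (B,_)→(A,a,right)
state=A head=8 tape=accb___a[a]   (A,a)→(A,c,left)
state=A head=7 tape=accb___[a]c   (A,a)→(A,c,left)
state=A head=6 tape=accb__[_]cc   (A,_)→(B,a,left)
state=B head=5 tape=accb_[_]acc   (B,_)→(A,a,right)
state=A head=6 tape=accb_a[a]cc   (A,a)→(A,c,left)
state=A head=5 tape=accb_[a]ccc   (A,a)→(A,c,left)
state=A head=4 tape=accb[_]cccc   (A,_)→(B,a,left)
state=B head=3 tape=acc[b]acccc   (B,b)→(C,c,left)
state=C head=2 tape=ac[c]cacccc   (C,c)→(C,_,left)
state=C head=1 tape=a[c]_cacccc   (C,c)→(C,_,left)
state=C head=0 tape=[a]__cacccc   (C,a)→(C,b,right)
state=C head=1 tape=b[_]_cacccc
The non-blank tape span at halt is b__cacccc.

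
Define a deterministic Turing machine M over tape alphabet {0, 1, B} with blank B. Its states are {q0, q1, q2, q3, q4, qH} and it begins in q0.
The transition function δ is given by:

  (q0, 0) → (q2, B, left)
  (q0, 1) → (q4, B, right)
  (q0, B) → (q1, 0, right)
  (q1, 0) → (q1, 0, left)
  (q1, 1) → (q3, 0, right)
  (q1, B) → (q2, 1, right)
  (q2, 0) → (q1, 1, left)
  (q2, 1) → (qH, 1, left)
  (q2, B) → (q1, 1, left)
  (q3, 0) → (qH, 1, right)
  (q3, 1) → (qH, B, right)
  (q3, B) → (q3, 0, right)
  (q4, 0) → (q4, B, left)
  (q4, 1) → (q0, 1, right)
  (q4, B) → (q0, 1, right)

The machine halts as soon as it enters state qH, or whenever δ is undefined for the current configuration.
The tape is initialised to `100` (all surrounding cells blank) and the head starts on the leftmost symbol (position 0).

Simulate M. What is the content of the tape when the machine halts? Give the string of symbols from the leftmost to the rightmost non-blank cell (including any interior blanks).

state=q0 head=0 tape=[1]00   (q0,1)→(q4,B,right)
state=q4 head=1 tape=B[0]0   (q4,0)→(q4,B,left)
state=q4 head=0 tape=[B]B0   (q4,B)→(q0,1,right)
state=q0 head=1 tape=1[B]0   (q0,B)→(q1,0,right)
state=q1 head=2 tape=10[0]   (q1,0)→(q1,0,left)
state=q1 head=1 tape=1[0]0   (q1,0)→(q1,0,left)
state=q1 head=0 tape=[1]00   (q1,1)→(q3,0,right)
state=q3 head=1 tape=0[0]0   (q3,0)→(qH,1,right)
state=qH head=2 tape=01[0]
The non-blank tape span at halt is 010.

010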